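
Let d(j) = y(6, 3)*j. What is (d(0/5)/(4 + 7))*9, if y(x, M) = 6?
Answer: 0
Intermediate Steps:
d(j) = 6*j
(d(0/5)/(4 + 7))*9 = ((6*(0/5))/(4 + 7))*9 = ((6*(0*(⅕)))/11)*9 = ((6*0)*(1/11))*9 = (0*(1/11))*9 = 0*9 = 0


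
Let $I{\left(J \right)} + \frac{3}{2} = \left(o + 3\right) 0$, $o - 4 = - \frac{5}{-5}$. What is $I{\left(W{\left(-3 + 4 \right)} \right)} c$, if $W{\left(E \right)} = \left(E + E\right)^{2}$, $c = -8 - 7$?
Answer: $\frac{45}{2} \approx 22.5$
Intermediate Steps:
$c = -15$ ($c = -8 - 7 = -15$)
$W{\left(E \right)} = 4 E^{2}$ ($W{\left(E \right)} = \left(2 E\right)^{2} = 4 E^{2}$)
$o = 5$ ($o = 4 - \frac{5}{-5} = 4 - -1 = 4 + 1 = 5$)
$I{\left(J \right)} = - \frac{3}{2}$ ($I{\left(J \right)} = - \frac{3}{2} + \left(5 + 3\right) 0 = - \frac{3}{2} + 8 \cdot 0 = - \frac{3}{2} + 0 = - \frac{3}{2}$)
$I{\left(W{\left(-3 + 4 \right)} \right)} c = \left(- \frac{3}{2}\right) \left(-15\right) = \frac{45}{2}$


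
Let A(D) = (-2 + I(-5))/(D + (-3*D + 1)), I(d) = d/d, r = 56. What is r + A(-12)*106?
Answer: 1294/25 ≈ 51.760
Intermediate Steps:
I(d) = 1
A(D) = -1/(1 - 2*D) (A(D) = (-2 + 1)/(D + (-3*D + 1)) = -1/(D + (1 - 3*D)) = -1/(1 - 2*D))
r + A(-12)*106 = 56 + 106/(-1 + 2*(-12)) = 56 + 106/(-1 - 24) = 56 + 106/(-25) = 56 - 1/25*106 = 56 - 106/25 = 1294/25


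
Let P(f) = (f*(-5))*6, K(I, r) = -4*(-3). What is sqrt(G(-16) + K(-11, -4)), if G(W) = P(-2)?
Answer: 6*sqrt(2) ≈ 8.4853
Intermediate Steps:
K(I, r) = 12
P(f) = -30*f (P(f) = -5*f*6 = -30*f)
G(W) = 60 (G(W) = -30*(-2) = 60)
sqrt(G(-16) + K(-11, -4)) = sqrt(60 + 12) = sqrt(72) = 6*sqrt(2)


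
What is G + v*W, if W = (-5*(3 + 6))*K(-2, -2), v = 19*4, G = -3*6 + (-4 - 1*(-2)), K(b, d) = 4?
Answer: -13700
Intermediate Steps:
G = -20 (G = -18 + (-4 + 2) = -18 - 2 = -20)
v = 76
W = -180 (W = -5*(3 + 6)*4 = -5*9*4 = -45*4 = -180)
G + v*W = -20 + 76*(-180) = -20 - 13680 = -13700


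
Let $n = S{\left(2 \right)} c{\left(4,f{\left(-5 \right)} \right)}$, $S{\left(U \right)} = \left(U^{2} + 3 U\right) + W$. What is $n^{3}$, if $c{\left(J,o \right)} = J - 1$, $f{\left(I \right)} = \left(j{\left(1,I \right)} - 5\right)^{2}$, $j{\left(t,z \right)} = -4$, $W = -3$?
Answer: $9261$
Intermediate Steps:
$S{\left(U \right)} = -3 + U^{2} + 3 U$ ($S{\left(U \right)} = \left(U^{2} + 3 U\right) - 3 = -3 + U^{2} + 3 U$)
$f{\left(I \right)} = 81$ ($f{\left(I \right)} = \left(-4 - 5\right)^{2} = \left(-9\right)^{2} = 81$)
$c{\left(J,o \right)} = -1 + J$
$n = 21$ ($n = \left(-3 + 2^{2} + 3 \cdot 2\right) \left(-1 + 4\right) = \left(-3 + 4 + 6\right) 3 = 7 \cdot 3 = 21$)
$n^{3} = 21^{3} = 9261$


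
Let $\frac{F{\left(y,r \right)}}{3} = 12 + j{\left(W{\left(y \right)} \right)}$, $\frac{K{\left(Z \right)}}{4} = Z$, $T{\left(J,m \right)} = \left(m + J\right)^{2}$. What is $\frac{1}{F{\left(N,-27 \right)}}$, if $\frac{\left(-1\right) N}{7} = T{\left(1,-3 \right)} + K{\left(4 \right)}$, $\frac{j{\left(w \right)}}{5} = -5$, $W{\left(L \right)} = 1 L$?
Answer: $- \frac{1}{39} \approx -0.025641$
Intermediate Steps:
$T{\left(J,m \right)} = \left(J + m\right)^{2}$
$W{\left(L \right)} = L$
$K{\left(Z \right)} = 4 Z$
$j{\left(w \right)} = -25$ ($j{\left(w \right)} = 5 \left(-5\right) = -25$)
$N = -140$ ($N = - 7 \left(\left(1 - 3\right)^{2} + 4 \cdot 4\right) = - 7 \left(\left(-2\right)^{2} + 16\right) = - 7 \left(4 + 16\right) = \left(-7\right) 20 = -140$)
$F{\left(y,r \right)} = -39$ ($F{\left(y,r \right)} = 3 \left(12 - 25\right) = 3 \left(-13\right) = -39$)
$\frac{1}{F{\left(N,-27 \right)}} = \frac{1}{-39} = - \frac{1}{39}$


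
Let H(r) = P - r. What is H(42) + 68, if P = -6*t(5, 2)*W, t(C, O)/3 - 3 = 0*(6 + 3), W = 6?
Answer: -298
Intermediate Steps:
t(C, O) = 9 (t(C, O) = 9 + 3*(0*(6 + 3)) = 9 + 3*(0*9) = 9 + 3*0 = 9 + 0 = 9)
P = -324 (P = -6*9*6 = -54*6 = -1*324 = -324)
H(r) = -324 - r
H(42) + 68 = (-324 - 1*42) + 68 = (-324 - 42) + 68 = -366 + 68 = -298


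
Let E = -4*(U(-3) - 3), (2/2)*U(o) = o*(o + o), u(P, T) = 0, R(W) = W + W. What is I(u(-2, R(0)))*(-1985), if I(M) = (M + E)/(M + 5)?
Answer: 23820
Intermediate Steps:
R(W) = 2*W
U(o) = 2*o² (U(o) = o*(o + o) = o*(2*o) = 2*o²)
E = -60 (E = -4*(2*(-3)² - 3) = -4*(2*9 - 3) = -4*(18 - 3) = -4*15 = -60)
I(M) = (-60 + M)/(5 + M) (I(M) = (M - 60)/(M + 5) = (-60 + M)/(5 + M))
I(u(-2, R(0)))*(-1985) = ((-60 + 0)/(5 + 0))*(-1985) = (-60/5)*(-1985) = ((⅕)*(-60))*(-1985) = -12*(-1985) = 23820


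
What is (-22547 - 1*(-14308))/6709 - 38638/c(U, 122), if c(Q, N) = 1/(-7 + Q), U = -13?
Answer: 5184438601/6709 ≈ 7.7276e+5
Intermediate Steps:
(-22547 - 1*(-14308))/6709 - 38638/c(U, 122) = (-22547 - 1*(-14308))/6709 - 38638/(1/(-7 - 13)) = (-22547 + 14308)*(1/6709) - 38638/(1/(-20)) = -8239*1/6709 - 38638/(-1/20) = -8239/6709 - 38638*(-20) = -8239/6709 + 772760 = 5184438601/6709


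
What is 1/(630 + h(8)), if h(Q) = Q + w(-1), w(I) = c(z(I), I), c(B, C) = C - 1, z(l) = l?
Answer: 1/636 ≈ 0.0015723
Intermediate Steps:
c(B, C) = -1 + C
w(I) = -1 + I
h(Q) = -2 + Q (h(Q) = Q + (-1 - 1) = Q - 2 = -2 + Q)
1/(630 + h(8)) = 1/(630 + (-2 + 8)) = 1/(630 + 6) = 1/636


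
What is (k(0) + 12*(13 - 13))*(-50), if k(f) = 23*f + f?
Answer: 0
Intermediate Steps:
k(f) = 24*f
(k(0) + 12*(13 - 13))*(-50) = (24*0 + 12*(13 - 13))*(-50) = (0 + 12*0)*(-50) = (0 + 0)*(-50) = 0*(-50) = 0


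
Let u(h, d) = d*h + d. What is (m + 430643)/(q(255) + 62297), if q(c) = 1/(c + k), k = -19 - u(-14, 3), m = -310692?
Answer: 32986525/17131676 ≈ 1.9255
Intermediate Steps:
u(h, d) = d + d*h
k = 20 (k = -19 - 3*(1 - 14) = -19 - 3*(-13) = -19 - 1*(-39) = -19 + 39 = 20)
q(c) = 1/(20 + c) (q(c) = 1/(c + 20) = 1/(20 + c))
(m + 430643)/(q(255) + 62297) = (-310692 + 430643)/(1/(20 + 255) + 62297) = 119951/(1/275 + 62297) = 119951/(17131676/275) = 119951*(275/17131676) = 32986525/17131676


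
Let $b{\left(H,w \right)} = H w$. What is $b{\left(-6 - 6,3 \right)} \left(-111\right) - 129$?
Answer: $3867$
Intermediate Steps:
$b{\left(-6 - 6,3 \right)} \left(-111\right) - 129 = \left(-6 - 6\right) 3 \left(-111\right) - 129 = \left(-12\right) 3 \left(-111\right) - 129 = \left(-36\right) \left(-111\right) - 129 = 3996 - 129 = 3867$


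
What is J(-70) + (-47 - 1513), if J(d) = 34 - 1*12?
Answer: -1538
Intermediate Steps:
J(d) = 22 (J(d) = 34 - 12 = 22)
J(-70) + (-47 - 1513) = 22 + (-47 - 1513) = 22 - 1560 = -1538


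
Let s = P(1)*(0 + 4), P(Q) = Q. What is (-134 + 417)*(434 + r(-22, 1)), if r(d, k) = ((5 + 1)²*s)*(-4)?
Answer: -40186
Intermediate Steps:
s = 4 (s = 1*(0 + 4) = 1*4 = 4)
r(d, k) = -576 (r(d, k) = ((5 + 1)²*4)*(-4) = (6²*4)*(-4) = (36*4)*(-4) = 144*(-4) = -576)
(-134 + 417)*(434 + r(-22, 1)) = (-134 + 417)*(434 - 576) = 283*(-142) = -40186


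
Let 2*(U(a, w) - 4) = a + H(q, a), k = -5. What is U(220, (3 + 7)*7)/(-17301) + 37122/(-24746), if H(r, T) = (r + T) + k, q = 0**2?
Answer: -647728961/428130546 ≈ -1.5129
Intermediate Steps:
q = 0
H(r, T) = -5 + T + r (H(r, T) = (r + T) - 5 = (T + r) - 5 = -5 + T + r)
U(a, w) = 3/2 + a (U(a, w) = 4 + (a + (-5 + a + 0))/2 = 4 + (a + (-5 + a))/2 = 4 + (-5 + 2*a)/2 = 4 + (-5/2 + a) = 3/2 + a)
U(220, (3 + 7)*7)/(-17301) + 37122/(-24746) = (3/2 + 220)/(-17301) + 37122/(-24746) = (443/2)*(-1/17301) + 37122*(-1/24746) = -443/34602 - 18561/12373 = -647728961/428130546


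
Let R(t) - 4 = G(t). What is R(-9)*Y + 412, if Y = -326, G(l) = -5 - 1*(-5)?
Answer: -892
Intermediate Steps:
G(l) = 0 (G(l) = -5 + 5 = 0)
R(t) = 4 (R(t) = 4 + 0 = 4)
R(-9)*Y + 412 = 4*(-326) + 412 = -1304 + 412 = -892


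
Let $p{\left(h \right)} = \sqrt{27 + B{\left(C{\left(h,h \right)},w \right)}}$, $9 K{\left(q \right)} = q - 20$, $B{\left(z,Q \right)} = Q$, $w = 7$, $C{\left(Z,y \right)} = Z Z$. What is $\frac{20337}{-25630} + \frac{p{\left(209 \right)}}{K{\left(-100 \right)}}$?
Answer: $- \frac{20337}{25630} - \frac{3 \sqrt{34}}{40} \approx -1.2308$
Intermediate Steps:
$C{\left(Z,y \right)} = Z^{2}$
$K{\left(q \right)} = - \frac{20}{9} + \frac{q}{9}$ ($K{\left(q \right)} = \frac{q - 20}{9} = \frac{-20 + q}{9} = - \frac{20}{9} + \frac{q}{9}$)
$p{\left(h \right)} = \sqrt{34}$ ($p{\left(h \right)} = \sqrt{27 + 7} = \sqrt{34}$)
$\frac{20337}{-25630} + \frac{p{\left(209 \right)}}{K{\left(-100 \right)}} = \frac{20337}{-25630} + \frac{\sqrt{34}}{- \frac{20}{9} + \frac{1}{9} \left(-100\right)} = 20337 \left(- \frac{1}{25630}\right) + \frac{\sqrt{34}}{- \frac{20}{9} - \frac{100}{9}} = - \frac{20337}{25630} + \frac{\sqrt{34}}{- \frac{40}{3}} = - \frac{20337}{25630} + \sqrt{34} \left(- \frac{3}{40}\right) = - \frac{20337}{25630} - \frac{3 \sqrt{34}}{40}$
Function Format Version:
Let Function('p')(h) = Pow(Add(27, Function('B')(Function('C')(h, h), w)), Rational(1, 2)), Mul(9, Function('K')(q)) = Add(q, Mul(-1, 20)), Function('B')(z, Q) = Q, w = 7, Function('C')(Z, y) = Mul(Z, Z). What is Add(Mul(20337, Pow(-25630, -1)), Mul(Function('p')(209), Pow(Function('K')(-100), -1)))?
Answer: Add(Rational(-20337, 25630), Mul(Rational(-3, 40), Pow(34, Rational(1, 2)))) ≈ -1.2308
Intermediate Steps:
Function('C')(Z, y) = Pow(Z, 2)
Function('K')(q) = Add(Rational(-20, 9), Mul(Rational(1, 9), q)) (Function('K')(q) = Mul(Rational(1, 9), Add(q, Mul(-1, 20))) = Mul(Rational(1, 9), Add(q, -20)) = Mul(Rational(1, 9), Add(-20, q)) = Add(Rational(-20, 9), Mul(Rational(1, 9), q)))
Function('p')(h) = Pow(34, Rational(1, 2)) (Function('p')(h) = Pow(Add(27, 7), Rational(1, 2)) = Pow(34, Rational(1, 2)))
Add(Mul(20337, Pow(-25630, -1)), Mul(Function('p')(209), Pow(Function('K')(-100), -1))) = Add(Mul(20337, Pow(-25630, -1)), Mul(Pow(34, Rational(1, 2)), Pow(Add(Rational(-20, 9), Mul(Rational(1, 9), -100)), -1))) = Add(Mul(20337, Rational(-1, 25630)), Mul(Pow(34, Rational(1, 2)), Pow(Add(Rational(-20, 9), Rational(-100, 9)), -1))) = Add(Rational(-20337, 25630), Mul(Pow(34, Rational(1, 2)), Pow(Rational(-40, 3), -1))) = Add(Rational(-20337, 25630), Mul(Pow(34, Rational(1, 2)), Rational(-3, 40))) = Add(Rational(-20337, 25630), Mul(Rational(-3, 40), Pow(34, Rational(1, 2))))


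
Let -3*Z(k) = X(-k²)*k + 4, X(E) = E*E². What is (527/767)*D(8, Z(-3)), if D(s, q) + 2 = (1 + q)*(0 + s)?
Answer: -9227770/2301 ≈ -4010.3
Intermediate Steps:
X(E) = E³
Z(k) = -4/3 + k⁷/3 (Z(k) = -((-k²)³*k + 4)/3 = -((-k⁶)*k + 4)/3 = -(-k⁷ + 4)/3 = -(4 - k⁷)/3 = -4/3 + k⁷/3)
D(s, q) = -2 + s*(1 + q) (D(s, q) = -2 + (1 + q)*(0 + s) = -2 + (1 + q)*s = -2 + s*(1 + q))
(527/767)*D(8, Z(-3)) = (527/767)*(-2 + 8 + (-4/3 + (⅓)*(-3)⁷)*8) = (527*(1/767))*(-2 + 8 + (-4/3 + (⅓)*(-2187))*8) = 527*(-2 + 8 + (-4/3 - 729)*8)/767 = 527*(-2 + 8 - 2191/3*8)/767 = 527*(-2 + 8 - 17528/3)/767 = (527/767)*(-17510/3) = -9227770/2301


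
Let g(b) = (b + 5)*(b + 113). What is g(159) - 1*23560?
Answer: 21048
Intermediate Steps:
g(b) = (5 + b)*(113 + b)
g(159) - 1*23560 = (565 + 159² + 118*159) - 1*23560 = (565 + 25281 + 18762) - 23560 = 44608 - 23560 = 21048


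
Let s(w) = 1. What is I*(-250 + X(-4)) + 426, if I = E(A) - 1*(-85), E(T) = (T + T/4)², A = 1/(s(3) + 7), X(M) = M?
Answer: -10839143/512 ≈ -21170.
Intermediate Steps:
A = ⅛ (A = 1/(1 + 7) = 1/8 = ⅛ ≈ 0.12500)
E(T) = 25*T²/16 (E(T) = (T + T*(¼))² = (T + T/4)² = (5*T/4)² = 25*T²/16)
I = 87065/1024 (I = 25*(⅛)²/16 - 1*(-85) = (25/16)*(1/64) + 85 = 25/1024 + 85 = 87065/1024 ≈ 85.024)
I*(-250 + X(-4)) + 426 = 87065*(-250 - 4)/1024 + 426 = (87065/1024)*(-254) + 426 = -11057255/512 + 426 = -10839143/512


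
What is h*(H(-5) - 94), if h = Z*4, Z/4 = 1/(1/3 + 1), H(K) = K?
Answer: -1188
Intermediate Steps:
Z = 3 (Z = 4/(1/3 + 1) = 4/(⅓ + 1) = 4/(4/3) = 4*(¾) = 3)
h = 12 (h = 3*4 = 12)
h*(H(-5) - 94) = 12*(-5 - 94) = 12*(-99) = -1188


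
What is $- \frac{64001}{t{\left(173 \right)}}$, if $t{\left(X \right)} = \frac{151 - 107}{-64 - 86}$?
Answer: $\frac{4800075}{22} \approx 2.1819 \cdot 10^{5}$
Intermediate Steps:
$t{\left(X \right)} = - \frac{22}{75}$ ($t{\left(X \right)} = \frac{44}{-150} = 44 \left(- \frac{1}{150}\right) = - \frac{22}{75}$)
$- \frac{64001}{t{\left(173 \right)}} = - \frac{64001}{- \frac{22}{75}} = \left(-64001\right) \left(- \frac{75}{22}\right) = \frac{4800075}{22}$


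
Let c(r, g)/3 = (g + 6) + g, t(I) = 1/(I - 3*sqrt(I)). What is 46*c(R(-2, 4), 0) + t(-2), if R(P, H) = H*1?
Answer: 9107/11 + 3*I*sqrt(2)/22 ≈ 827.91 + 0.19285*I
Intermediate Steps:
R(P, H) = H
c(r, g) = 18 + 6*g (c(r, g) = 3*((g + 6) + g) = 3*((6 + g) + g) = 3*(6 + 2*g) = 18 + 6*g)
46*c(R(-2, 4), 0) + t(-2) = 46*(18 + 6*0) + 1/(-2 - 3*I*sqrt(2)) = 46*(18 + 0) + 1/(-2 - 3*I*sqrt(2)) = 46*18 + 1/(-2 - 3*I*sqrt(2)) = 828 + 1/(-2 - 3*I*sqrt(2))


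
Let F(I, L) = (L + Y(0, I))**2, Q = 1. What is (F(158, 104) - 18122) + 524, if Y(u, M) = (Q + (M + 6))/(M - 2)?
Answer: -17740623/2704 ≈ -6560.9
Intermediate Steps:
Y(u, M) = (7 + M)/(-2 + M) (Y(u, M) = (1 + (M + 6))/(M - 2) = (1 + (6 + M))/(-2 + M) = (7 + M)/(-2 + M))
F(I, L) = (L + (7 + I)/(-2 + I))**2
(F(158, 104) - 18122) + 524 = ((7 + 158 + 104*(-2 + 158))**2/(-2 + 158)**2 - 18122) + 524 = ((7 + 158 + 104*156)**2/156**2 - 18122) + 524 = ((7 + 158 + 16224)**2/24336 - 18122) + 524 = ((1/24336)*16389**2 - 18122) + 524 = ((1/24336)*268599321 - 18122) + 524 = (29844369/2704 - 18122) + 524 = -19157519/2704 + 524 = -17740623/2704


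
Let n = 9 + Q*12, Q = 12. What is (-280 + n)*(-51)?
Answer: 6477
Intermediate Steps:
n = 153 (n = 9 + 12*12 = 9 + 144 = 153)
(-280 + n)*(-51) = (-280 + 153)*(-51) = -127*(-51) = 6477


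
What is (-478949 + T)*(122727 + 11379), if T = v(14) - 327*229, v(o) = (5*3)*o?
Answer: -74244031932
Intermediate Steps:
v(o) = 15*o
T = -74673 (T = 15*14 - 327*229 = 210 - 74883 = -74673)
(-478949 + T)*(122727 + 11379) = (-478949 - 74673)*(122727 + 11379) = -553622*134106 = -74244031932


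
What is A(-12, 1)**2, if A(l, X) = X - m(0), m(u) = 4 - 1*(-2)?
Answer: 25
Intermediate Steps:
m(u) = 6 (m(u) = 4 + 2 = 6)
A(l, X) = -6 + X (A(l, X) = X - 1*6 = X - 6 = -6 + X)
A(-12, 1)**2 = (-6 + 1)**2 = (-5)**2 = 25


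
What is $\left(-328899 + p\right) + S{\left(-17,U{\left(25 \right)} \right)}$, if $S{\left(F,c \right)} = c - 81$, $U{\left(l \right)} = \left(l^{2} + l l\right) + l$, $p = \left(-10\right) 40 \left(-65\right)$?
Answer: $-301705$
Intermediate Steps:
$p = 26000$ ($p = \left(-400\right) \left(-65\right) = 26000$)
$U{\left(l \right)} = l + 2 l^{2}$ ($U{\left(l \right)} = \left(l^{2} + l^{2}\right) + l = 2 l^{2} + l = l + 2 l^{2}$)
$S{\left(F,c \right)} = -81 + c$
$\left(-328899 + p\right) + S{\left(-17,U{\left(25 \right)} \right)} = \left(-328899 + 26000\right) - \left(81 - 25 \left(1 + 2 \cdot 25\right)\right) = -302899 - \left(81 - 25 \left(1 + 50\right)\right) = -302899 + \left(-81 + 25 \cdot 51\right) = -302899 + \left(-81 + 1275\right) = -302899 + 1194 = -301705$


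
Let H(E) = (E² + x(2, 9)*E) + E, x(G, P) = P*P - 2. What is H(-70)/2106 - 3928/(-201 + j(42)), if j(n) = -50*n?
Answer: 85406/62127 ≈ 1.3747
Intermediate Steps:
x(G, P) = -2 + P² (x(G, P) = P² - 2 = -2 + P²)
H(E) = E² + 80*E (H(E) = (E² + (-2 + 9²)*E) + E = (E² + (-2 + 81)*E) + E = (E² + 79*E) + E = E² + 80*E)
H(-70)/2106 - 3928/(-201 + j(42)) = -70*(80 - 70)/2106 - 3928/(-201 - 50*42) = -70*10*(1/2106) - 3928/(-201 - 2100) = -700*1/2106 - 3928/(-2301) = -350/1053 - 3928*(-1/2301) = -350/1053 + 3928/2301 = 85406/62127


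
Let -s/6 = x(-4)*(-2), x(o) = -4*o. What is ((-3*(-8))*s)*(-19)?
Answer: -87552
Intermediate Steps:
s = 192 (s = -6*(-4*(-4))*(-2) = -96*(-2) = -6*(-32) = 192)
((-3*(-8))*s)*(-19) = (-3*(-8)*192)*(-19) = (24*192)*(-19) = 4608*(-19) = -87552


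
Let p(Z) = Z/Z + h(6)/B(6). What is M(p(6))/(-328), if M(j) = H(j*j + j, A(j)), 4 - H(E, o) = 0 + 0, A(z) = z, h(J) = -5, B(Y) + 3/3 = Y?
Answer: -1/82 ≈ -0.012195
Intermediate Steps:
B(Y) = -1 + Y
p(Z) = 0 (p(Z) = Z/Z - 5/(-1 + 6) = 1 - 5/5 = 1 - 5*⅕ = 1 - 1 = 0)
H(E, o) = 4 (H(E, o) = 4 - (0 + 0) = 4 - 1*0 = 4 + 0 = 4)
M(j) = 4
M(p(6))/(-328) = 4/(-328) = 4*(-1/328) = -1/82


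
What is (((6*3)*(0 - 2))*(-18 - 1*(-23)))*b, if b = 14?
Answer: -2520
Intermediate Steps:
(((6*3)*(0 - 2))*(-18 - 1*(-23)))*b = (((6*3)*(0 - 2))*(-18 - 1*(-23)))*14 = ((18*(-2))*(-18 + 23))*14 = -36*5*14 = -180*14 = -2520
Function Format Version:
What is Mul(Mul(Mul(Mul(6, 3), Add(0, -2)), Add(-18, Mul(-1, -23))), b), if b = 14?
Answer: -2520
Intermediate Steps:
Mul(Mul(Mul(Mul(6, 3), Add(0, -2)), Add(-18, Mul(-1, -23))), b) = Mul(Mul(Mul(Mul(6, 3), Add(0, -2)), Add(-18, Mul(-1, -23))), 14) = Mul(Mul(Mul(18, -2), Add(-18, 23)), 14) = Mul(Mul(-36, 5), 14) = Mul(-180, 14) = -2520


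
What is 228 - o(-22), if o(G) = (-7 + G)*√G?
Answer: 228 + 29*I*√22 ≈ 228.0 + 136.02*I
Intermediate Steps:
o(G) = √G*(-7 + G)
228 - o(-22) = 228 - √(-22)*(-7 - 22) = 228 - I*√22*(-29) = 228 - (-29)*I*√22 = 228 + 29*I*√22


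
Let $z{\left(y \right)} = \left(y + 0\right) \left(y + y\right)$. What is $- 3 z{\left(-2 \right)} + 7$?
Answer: $-17$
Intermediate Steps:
$z{\left(y \right)} = 2 y^{2}$ ($z{\left(y \right)} = y 2 y = 2 y^{2}$)
$- 3 z{\left(-2 \right)} + 7 = - 3 \cdot 2 \left(-2\right)^{2} + 7 = - 3 \cdot 2 \cdot 4 + 7 = \left(-3\right) 8 + 7 = -24 + 7 = -17$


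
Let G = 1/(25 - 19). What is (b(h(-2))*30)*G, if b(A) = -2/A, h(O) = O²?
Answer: -5/2 ≈ -2.5000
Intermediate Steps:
G = ⅙ (G = 1/6 = ⅙ ≈ 0.16667)
(b(h(-2))*30)*G = (-2/((-2)²)*30)*(⅙) = (-2/4*30)*(⅙) = (-2*¼*30)*(⅙) = -½*30*(⅙) = -15*⅙ = -5/2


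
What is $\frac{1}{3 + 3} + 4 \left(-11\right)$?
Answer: $- \frac{263}{6} \approx -43.833$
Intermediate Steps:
$\frac{1}{3 + 3} + 4 \left(-11\right) = \frac{1}{6} - 44 = - \frac{263}{6}$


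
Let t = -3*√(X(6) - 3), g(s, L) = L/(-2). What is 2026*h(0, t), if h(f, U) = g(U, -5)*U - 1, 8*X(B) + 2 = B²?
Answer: -2026 - 15195*√5/2 ≈ -19015.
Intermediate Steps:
X(B) = -¼ + B²/8
g(s, L) = -L/2 (g(s, L) = L*(-½) = -L/2)
t = -3*√5/2 (t = -3*√((-¼ + (⅛)*6²) - 3) = -3*√((-¼ + (⅛)*36) - 3) = -3*√((-¼ + 9/2) - 3) = -3*√(17/4 - 3) = -3*√5/2 ≈ -3.3541)
h(f, U) = -1 + 5*U/2 (h(f, U) = (-½*(-5))*U - 1 = 5*U/2 - 1 = -1 + 5*U/2)
2026*h(0, t) = 2026*(-1 + 5*(-3*√5/2)/2) = 2026*(-1 - 15*√5/4) = -2026 - 15195*√5/2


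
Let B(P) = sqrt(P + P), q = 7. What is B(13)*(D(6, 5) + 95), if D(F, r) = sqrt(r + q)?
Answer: sqrt(26)*(95 + 2*sqrt(3)) ≈ 502.07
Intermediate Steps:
D(F, r) = sqrt(7 + r) (D(F, r) = sqrt(r + 7) = sqrt(7 + r))
B(P) = sqrt(2)*sqrt(P) (B(P) = sqrt(2*P) = sqrt(2)*sqrt(P))
B(13)*(D(6, 5) + 95) = (sqrt(2)*sqrt(13))*(sqrt(7 + 5) + 95) = sqrt(26)*(sqrt(12) + 95) = sqrt(26)*(2*sqrt(3) + 95) = sqrt(26)*(95 + 2*sqrt(3))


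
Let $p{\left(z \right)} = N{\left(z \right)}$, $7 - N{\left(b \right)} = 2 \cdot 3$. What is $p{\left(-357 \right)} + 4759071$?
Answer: $4759072$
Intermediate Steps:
$N{\left(b \right)} = 1$ ($N{\left(b \right)} = 7 - 2 \cdot 3 = 7 - 6 = 1$)
$p{\left(z \right)} = 1$
$p{\left(-357 \right)} + 4759071 = 1 + 4759071 = 4759072$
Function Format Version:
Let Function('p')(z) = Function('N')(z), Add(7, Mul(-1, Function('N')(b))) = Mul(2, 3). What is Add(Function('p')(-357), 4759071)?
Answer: 4759072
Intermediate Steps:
Function('N')(b) = 1 (Function('N')(b) = Add(7, Mul(-1, Mul(2, 3))) = Add(7, Mul(-1, 6)) = Add(7, -6) = 1)
Function('p')(z) = 1
Add(Function('p')(-357), 4759071) = Add(1, 4759071) = 4759072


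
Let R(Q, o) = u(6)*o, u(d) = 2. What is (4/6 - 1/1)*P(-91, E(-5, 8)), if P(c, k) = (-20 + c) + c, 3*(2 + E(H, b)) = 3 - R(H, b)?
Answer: 202/3 ≈ 67.333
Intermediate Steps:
R(Q, o) = 2*o
E(H, b) = -1 - 2*b/3 (E(H, b) = -2 + (3 - 2*b)/3 = -2 + (1 - 2*b/3) = -1 - 2*b/3)
P(c, k) = -20 + 2*c
(4/6 - 1/1)*P(-91, E(-5, 8)) = (4/6 - 1/1)*(-20 + 2*(-91)) = (4*(1/6) - 1*1)*(-20 - 182) = (2/3 - 1)*(-202) = -1/3*(-202) = 202/3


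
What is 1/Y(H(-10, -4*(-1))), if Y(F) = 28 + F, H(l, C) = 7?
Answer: 1/35 ≈ 0.028571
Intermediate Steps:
1/Y(H(-10, -4*(-1))) = 1/(28 + 7) = 1/35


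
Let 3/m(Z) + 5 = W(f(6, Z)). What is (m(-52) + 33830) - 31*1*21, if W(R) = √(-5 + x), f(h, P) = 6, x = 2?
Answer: 928997/28 - 3*I*√3/28 ≈ 33178.0 - 0.18558*I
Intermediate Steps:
W(R) = I*√3 (W(R) = √(-5 + 2) = √(-3) = I*√3)
m(Z) = 3/(-5 + I*√3)
(m(-52) + 33830) - 31*1*21 = ((-15/28 - 3*I*√3/28) + 33830) - 31*1*21 = (947225/28 - 3*I*√3/28) - 31*21 = (947225/28 - 3*I*√3/28) - 651 = 928997/28 - 3*I*√3/28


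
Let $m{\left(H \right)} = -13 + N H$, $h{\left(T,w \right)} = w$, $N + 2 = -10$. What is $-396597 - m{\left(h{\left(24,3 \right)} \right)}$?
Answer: $-396548$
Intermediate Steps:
$N = -12$ ($N = -2 - 10 = -12$)
$m{\left(H \right)} = -13 - 12 H$
$-396597 - m{\left(h{\left(24,3 \right)} \right)} = -396597 - \left(-13 - 36\right) = -396597 - -49 = -396597 + 49 = -396548$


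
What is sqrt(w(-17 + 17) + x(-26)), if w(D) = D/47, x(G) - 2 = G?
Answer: 2*I*sqrt(6) ≈ 4.899*I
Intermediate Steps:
x(G) = 2 + G
w(D) = D/47
sqrt(w(-17 + 17) + x(-26)) = sqrt((-17 + 17)/47 + (2 - 26)) = sqrt((1/47)*0 - 24) = sqrt(0 - 24) = sqrt(-24) = 2*I*sqrt(6)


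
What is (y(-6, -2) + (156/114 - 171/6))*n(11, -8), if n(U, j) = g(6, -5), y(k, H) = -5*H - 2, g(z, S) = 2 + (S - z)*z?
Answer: 23264/19 ≈ 1224.4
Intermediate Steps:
g(z, S) = 2 + z*(S - z)
y(k, H) = -2 - 5*H
n(U, j) = -64 (n(U, j) = 2 - 1*6**2 - 5*6 = 2 - 1*36 - 30 = 2 - 36 - 30 = -64)
(y(-6, -2) + (156/114 - 171/6))*n(11, -8) = ((-2 - 5*(-2)) + (156/114 - 171/6))*(-64) = ((-2 + 10) + (156*(1/114) - 171*1/6))*(-64) = (8 + (26/19 - 57/2))*(-64) = (8 - 1031/38)*(-64) = -727/38*(-64) = 23264/19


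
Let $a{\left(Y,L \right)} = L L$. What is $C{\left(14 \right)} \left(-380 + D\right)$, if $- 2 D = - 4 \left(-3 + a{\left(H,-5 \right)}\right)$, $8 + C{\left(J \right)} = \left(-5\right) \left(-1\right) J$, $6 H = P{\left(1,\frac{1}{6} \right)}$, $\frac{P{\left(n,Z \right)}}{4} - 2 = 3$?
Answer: $-20832$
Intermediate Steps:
$P{\left(n,Z \right)} = 20$ ($P{\left(n,Z \right)} = 8 + 4 \cdot 3 = 8 + 12 = 20$)
$H = \frac{10}{3}$ ($H = \frac{1}{6} \cdot 20 = \frac{10}{3} \approx 3.3333$)
$a{\left(Y,L \right)} = L^{2}$
$C{\left(J \right)} = -8 + 5 J$ ($C{\left(J \right)} = -8 + \left(-5\right) \left(-1\right) J = -8 + 5 J$)
$D = 44$ ($D = - \frac{\left(-4\right) \left(-3 + \left(-5\right)^{2}\right)}{2} = - \frac{\left(-4\right) \left(-3 + 25\right)}{2} = - \frac{\left(-4\right) 22}{2} = \left(- \frac{1}{2}\right) \left(-88\right) = 44$)
$C{\left(14 \right)} \left(-380 + D\right) = \left(-8 + 5 \cdot 14\right) \left(-380 + 44\right) = \left(-8 + 70\right) \left(-336\right) = 62 \left(-336\right) = -20832$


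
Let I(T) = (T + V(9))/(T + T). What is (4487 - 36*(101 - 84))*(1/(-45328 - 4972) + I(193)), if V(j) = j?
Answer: 787416585/388316 ≈ 2027.8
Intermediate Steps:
I(T) = (9 + T)/(2*T) (I(T) = (T + 9)/(T + T) = (9 + T)/((2*T)) = (9 + T)*(1/(2*T)) = (9 + T)/(2*T))
(4487 - 36*(101 - 84))*(1/(-45328 - 4972) + I(193)) = (4487 - 36*(101 - 84))*(1/(-45328 - 4972) + (1/2)*(9 + 193)/193) = (4487 - 36*17)*(1/(-50300) + (1/2)*(1/193)*202) = (4487 - 612)*(-1/50300 + 101/193) = 3875*(5080107/9707900) = 787416585/388316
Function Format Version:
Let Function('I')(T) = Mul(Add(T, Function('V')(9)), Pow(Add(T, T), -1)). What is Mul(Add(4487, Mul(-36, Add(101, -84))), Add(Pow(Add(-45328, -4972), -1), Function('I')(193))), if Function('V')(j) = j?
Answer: Rational(787416585, 388316) ≈ 2027.8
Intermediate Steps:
Function('I')(T) = Mul(Rational(1, 2), Pow(T, -1), Add(9, T)) (Function('I')(T) = Mul(Add(T, 9), Pow(Add(T, T), -1)) = Mul(Add(9, T), Pow(Mul(2, T), -1)) = Mul(Add(9, T), Mul(Rational(1, 2), Pow(T, -1))) = Mul(Rational(1, 2), Pow(T, -1), Add(9, T)))
Mul(Add(4487, Mul(-36, Add(101, -84))), Add(Pow(Add(-45328, -4972), -1), Function('I')(193))) = Mul(Add(4487, Mul(-36, Add(101, -84))), Add(Pow(Add(-45328, -4972), -1), Mul(Rational(1, 2), Pow(193, -1), Add(9, 193)))) = Mul(Add(4487, Mul(-36, 17)), Add(Pow(-50300, -1), Mul(Rational(1, 2), Rational(1, 193), 202))) = Mul(Add(4487, -612), Add(Rational(-1, 50300), Rational(101, 193))) = Mul(3875, Rational(5080107, 9707900)) = Rational(787416585, 388316)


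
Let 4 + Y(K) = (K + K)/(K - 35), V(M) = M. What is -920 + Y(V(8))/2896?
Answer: -17984191/19548 ≈ -920.00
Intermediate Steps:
Y(K) = -4 + 2*K/(-35 + K) (Y(K) = -4 + (K + K)/(K - 35) = -4 + (2*K)/(-35 + K) = -4 + 2*K/(-35 + K))
-920 + Y(V(8))/2896 = -920 + (2*(70 - 1*8)/(-35 + 8))/2896 = -920 + (2*(70 - 8)/(-27))*(1/2896) = -920 + (2*(-1/27)*62)*(1/2896) = -920 - 124/27*1/2896 = -920 - 31/19548 = -17984191/19548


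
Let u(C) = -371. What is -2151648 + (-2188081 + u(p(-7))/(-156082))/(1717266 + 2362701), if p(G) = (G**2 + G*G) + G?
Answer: -1370190033408674783/636809409294 ≈ -2.1516e+6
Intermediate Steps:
p(G) = G + 2*G**2 (p(G) = (G**2 + G**2) + G = 2*G**2 + G = G + 2*G**2)
-2151648 + (-2188081 + u(p(-7))/(-156082))/(1717266 + 2362701) = -2151648 + (-2188081 - 371/(-156082))/(1717266 + 2362701) = -2151648 + (-2188081 - 371*(-1/156082))/4079967 = -2151648 + (-2188081 + 371/156082)*(1/4079967) = -2151648 - 341520058271/156082*1/4079967 = -2151648 - 341520058271/636809409294 = -1370190033408674783/636809409294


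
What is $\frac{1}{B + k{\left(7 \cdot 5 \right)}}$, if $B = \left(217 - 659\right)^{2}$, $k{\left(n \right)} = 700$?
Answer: $\frac{1}{196064} \approx 5.1004 \cdot 10^{-6}$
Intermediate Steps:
$B = 195364$ ($B = \left(-442\right)^{2} = 195364$)
$\frac{1}{B + k{\left(7 \cdot 5 \right)}} = \frac{1}{195364 + 700} = \frac{1}{196064}$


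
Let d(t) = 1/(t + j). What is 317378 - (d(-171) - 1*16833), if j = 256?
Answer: 28407934/85 ≈ 3.3421e+5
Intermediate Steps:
d(t) = 1/(256 + t) (d(t) = 1/(t + 256) = 1/(256 + t))
317378 - (d(-171) - 1*16833) = 317378 - (1/(256 - 171) - 1*16833) = 317378 - (1/85 - 16833) = 317378 - 1*(-1430804/85) = 317378 + 1430804/85 = 28407934/85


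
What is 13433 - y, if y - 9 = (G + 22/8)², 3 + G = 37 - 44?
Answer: 213943/16 ≈ 13371.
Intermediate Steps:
G = -10 (G = -3 + (37 - 44) = -3 - 7 = -10)
y = 985/16 (y = 9 + (-10 + 22/8)² = 9 + (-10 + 22*(⅛))² = 9 + (-10 + 11/4)² = 9 + (-29/4)² = 9 + 841/16 = 985/16 ≈ 61.563)
13433 - y = 13433 - 1*985/16 = 13433 - 985/16 = 213943/16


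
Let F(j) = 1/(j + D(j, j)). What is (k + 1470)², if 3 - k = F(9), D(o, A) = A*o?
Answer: 17574539761/8100 ≈ 2.1697e+6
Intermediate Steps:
F(j) = 1/(j + j²) (F(j) = 1/(j + j*j) = 1/(j + j²))
k = 269/90 (k = 3 - 1/(9*(1 + 9)) = 3 - 1/(9*10) = 3 - 1*1/90 = 3 - 1/90 = 269/90 ≈ 2.9889)
(k + 1470)² = (269/90 + 1470)² = (132569/90)² = 17574539761/8100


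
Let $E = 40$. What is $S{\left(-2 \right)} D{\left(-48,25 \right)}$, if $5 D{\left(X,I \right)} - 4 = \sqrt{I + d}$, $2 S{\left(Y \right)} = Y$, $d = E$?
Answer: $- \frac{4}{5} - \frac{\sqrt{65}}{5} \approx -2.4125$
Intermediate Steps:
$d = 40$
$S{\left(Y \right)} = \frac{Y}{2}$
$D{\left(X,I \right)} = \frac{4}{5} + \frac{\sqrt{40 + I}}{5}$ ($D{\left(X,I \right)} = \frac{4}{5} + \frac{\sqrt{I + 40}}{5} = \frac{4}{5} + \frac{\sqrt{40 + I}}{5}$)
$S{\left(-2 \right)} D{\left(-48,25 \right)} = \frac{1}{2} \left(-2\right) \left(\frac{4}{5} + \frac{\sqrt{40 + 25}}{5}\right) = - (\frac{4}{5} + \frac{\sqrt{65}}{5}) = - \frac{4}{5} - \frac{\sqrt{65}}{5}$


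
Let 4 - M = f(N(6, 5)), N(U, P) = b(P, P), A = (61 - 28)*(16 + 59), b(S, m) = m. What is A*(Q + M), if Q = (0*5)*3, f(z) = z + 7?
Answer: -19800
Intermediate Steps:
A = 2475 (A = 33*75 = 2475)
N(U, P) = P
f(z) = 7 + z
M = -8 (M = 4 - (7 + 5) = 4 - 1*12 = 4 - 12 = -8)
Q = 0 (Q = 0*3 = 0)
A*(Q + M) = 2475*(0 - 8) = 2475*(-8) = -19800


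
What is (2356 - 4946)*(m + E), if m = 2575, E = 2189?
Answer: -12338760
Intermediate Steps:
(2356 - 4946)*(m + E) = (2356 - 4946)*(2575 + 2189) = -2590*4764 = -12338760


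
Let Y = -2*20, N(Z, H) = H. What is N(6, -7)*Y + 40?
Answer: 320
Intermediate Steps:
Y = -40
N(6, -7)*Y + 40 = -7*(-40) + 40 = 280 + 40 = 320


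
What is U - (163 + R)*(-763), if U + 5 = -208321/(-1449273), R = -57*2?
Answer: 54176931607/1449273 ≈ 37382.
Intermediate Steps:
R = -114
U = -7038044/1449273 (U = -5 - 208321/(-1449273) = -5 - 208321*(-1/1449273) = -5 + 208321/1449273 = -7038044/1449273 ≈ -4.8563)
U - (163 + R)*(-763) = -7038044/1449273 - (163 - 114)*(-763) = -7038044/1449273 - 49*(-763) = -7038044/1449273 - 1*(-37387) = -7038044/1449273 + 37387 = 54176931607/1449273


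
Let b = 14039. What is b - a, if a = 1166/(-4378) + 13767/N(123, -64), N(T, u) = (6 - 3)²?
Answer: 7468231/597 ≈ 12510.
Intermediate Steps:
N(T, u) = 9 (N(T, u) = 3² = 9)
a = 913052/597 (a = 1166/(-4378) + 13767/9 = 1166*(-1/4378) + 13767*(⅑) = -53/199 + 4589/3 = 913052/597 ≈ 1529.4)
b - a = 14039 - 1*913052/597 = 14039 - 913052/597 = 7468231/597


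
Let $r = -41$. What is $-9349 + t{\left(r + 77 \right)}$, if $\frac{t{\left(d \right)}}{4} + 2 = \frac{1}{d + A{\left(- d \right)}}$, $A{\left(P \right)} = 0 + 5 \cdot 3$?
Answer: $- \frac{477203}{51} \approx -9356.9$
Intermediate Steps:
$A{\left(P \right)} = 15$ ($A{\left(P \right)} = 0 + 15 = 15$)
$t{\left(d \right)} = -8 + \frac{4}{15 + d}$ ($t{\left(d \right)} = -8 + \frac{4}{d + 15} = -8 + \frac{4}{15 + d}$)
$-9349 + t{\left(r + 77 \right)} = -9349 + \frac{4 \left(-29 - 2 \left(-41 + 77\right)\right)}{15 + \left(-41 + 77\right)} = -9349 + \frac{4 \left(-29 - 72\right)}{15 + 36} = -9349 + \frac{4 \left(-29 - 72\right)}{51} = -9349 + 4 \cdot \frac{1}{51} \left(-101\right) = -9349 - \frac{404}{51} = - \frac{477203}{51}$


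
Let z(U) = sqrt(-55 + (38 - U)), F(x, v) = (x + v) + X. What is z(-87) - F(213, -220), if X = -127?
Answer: 134 + sqrt(70) ≈ 142.37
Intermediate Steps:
F(x, v) = -127 + v + x (F(x, v) = (x + v) - 127 = (v + x) - 127 = -127 + v + x)
z(U) = sqrt(-17 - U)
z(-87) - F(213, -220) = sqrt(-17 - 1*(-87)) - (-127 - 220 + 213) = sqrt(-17 + 87) - 1*(-134) = sqrt(70) + 134 = 134 + sqrt(70)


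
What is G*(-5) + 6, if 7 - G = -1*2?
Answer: -39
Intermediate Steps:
G = 9 (G = 7 - (-1)*2 = 7 - 1*(-2) = 7 + 2 = 9)
G*(-5) + 6 = 9*(-5) + 6 = -45 + 6 = -39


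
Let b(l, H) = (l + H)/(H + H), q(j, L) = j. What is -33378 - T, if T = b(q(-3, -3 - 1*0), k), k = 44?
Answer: -2937305/88 ≈ -33378.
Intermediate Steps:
b(l, H) = (H + l)/(2*H) (b(l, H) = (H + l)/((2*H)) = (H + l)*(1/(2*H)) = (H + l)/(2*H))
T = 41/88 (T = (½)*(44 - 3)/44 = (½)*(1/44)*41 = 41/88 ≈ 0.46591)
-33378 - T = -33378 - 1*41/88 = -33378 - 41/88 = -2937305/88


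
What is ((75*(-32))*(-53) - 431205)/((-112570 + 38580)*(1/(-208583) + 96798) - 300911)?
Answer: 21136758305/497983911996261 ≈ 4.2445e-5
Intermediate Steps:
((75*(-32))*(-53) - 431205)/((-112570 + 38580)*(1/(-208583) + 96798) - 300911) = (-2400*(-53) - 431205)/(-73990*(-1/208583 + 96798) - 300911) = (127200 - 431205)/(-73990*20190417233/208583 - 300911) = -304005/(-1493888971069670/208583 - 300911) = -304005/(-1493951735988783/208583) = -304005*(-208583/1493951735988783) = 21136758305/497983911996261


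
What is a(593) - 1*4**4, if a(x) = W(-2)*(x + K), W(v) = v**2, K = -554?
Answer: -100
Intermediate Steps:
a(x) = -2216 + 4*x (a(x) = (-2)**2*(x - 554) = 4*(-554 + x) = -2216 + 4*x)
a(593) - 1*4**4 = (-2216 + 4*593) - 1*4**4 = (-2216 + 2372) - 1*256 = 156 - 256 = -100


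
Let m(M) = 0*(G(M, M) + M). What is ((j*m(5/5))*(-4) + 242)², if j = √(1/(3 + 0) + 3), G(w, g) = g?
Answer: 58564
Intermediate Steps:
m(M) = 0 (m(M) = 0*(M + M) = 0*(2*M) = 0)
j = √30/3 (j = √(1/3 + 3) = √(⅓ + 3) = √(10/3) = √30/3 ≈ 1.8257)
((j*m(5/5))*(-4) + 242)² = (((√30/3)*0)*(-4) + 242)² = (0*(-4) + 242)² = (0 + 242)² = 242² = 58564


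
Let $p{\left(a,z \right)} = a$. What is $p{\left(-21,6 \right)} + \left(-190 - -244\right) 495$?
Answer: $26709$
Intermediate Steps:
$p{\left(-21,6 \right)} + \left(-190 - -244\right) 495 = -21 + \left(-190 - -244\right) 495 = -21 + \left(-190 + 244\right) 495 = -21 + 54 \cdot 495 = -21 + 26730 = 26709$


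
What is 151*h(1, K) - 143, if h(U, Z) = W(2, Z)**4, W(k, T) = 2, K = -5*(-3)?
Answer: 2273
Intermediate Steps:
K = 15
h(U, Z) = 16 (h(U, Z) = 2**4 = 16)
151*h(1, K) - 143 = 151*16 - 143 = 2416 - 143 = 2273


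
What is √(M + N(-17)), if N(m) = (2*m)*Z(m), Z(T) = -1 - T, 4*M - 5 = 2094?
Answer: I*√77/2 ≈ 4.3875*I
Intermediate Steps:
M = 2099/4 (M = 5/4 + (¼)*2094 = 5/4 + 1047/2 = 2099/4 ≈ 524.75)
N(m) = 2*m*(-1 - m) (N(m) = (2*m)*(-1 - m) = 2*m*(-1 - m))
√(M + N(-17)) = √(2099/4 - 2*(-17)*(1 - 17)) = √(2099/4 - 2*(-17)*(-16)) = √(2099/4 - 544) = √(-77/4) = I*√77/2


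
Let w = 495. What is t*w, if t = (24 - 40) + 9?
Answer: -3465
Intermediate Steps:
t = -7 (t = -16 + 9 = -7)
t*w = -7*495 = -3465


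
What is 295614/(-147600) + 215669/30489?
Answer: 1267764953/250009800 ≈ 5.0709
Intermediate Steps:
295614/(-147600) + 215669/30489 = 295614*(-1/147600) + 215669*(1/30489) = -16423/8200 + 215669/30489 = 1267764953/250009800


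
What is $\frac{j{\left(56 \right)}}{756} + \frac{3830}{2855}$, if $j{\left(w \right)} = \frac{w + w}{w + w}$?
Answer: $\frac{579667}{431676} \approx 1.3428$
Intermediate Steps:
$j{\left(w \right)} = 1$ ($j{\left(w \right)} = \frac{2 w}{2 w} = 2 w \frac{1}{2 w} = 1$)
$\frac{j{\left(56 \right)}}{756} + \frac{3830}{2855} = 1 \cdot \frac{1}{756} + \frac{3830}{2855} = 1 \cdot \frac{1}{756} + 3830 \cdot \frac{1}{2855} = \frac{1}{756} + \frac{766}{571} = \frac{579667}{431676}$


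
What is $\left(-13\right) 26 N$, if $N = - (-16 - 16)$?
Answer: $-10816$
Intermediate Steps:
$N = 32$ ($N = - (-16 - 16) = \left(-1\right) \left(-32\right) = 32$)
$\left(-13\right) 26 N = \left(-13\right) 26 \cdot 32 = \left(-338\right) 32 = -10816$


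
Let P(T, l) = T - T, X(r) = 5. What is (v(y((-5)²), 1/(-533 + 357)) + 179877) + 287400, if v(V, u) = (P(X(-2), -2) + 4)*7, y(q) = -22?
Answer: 467305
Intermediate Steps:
P(T, l) = 0
v(V, u) = 28 (v(V, u) = (0 + 4)*7 = 4*7 = 28)
(v(y((-5)²), 1/(-533 + 357)) + 179877) + 287400 = (28 + 179877) + 287400 = 179905 + 287400 = 467305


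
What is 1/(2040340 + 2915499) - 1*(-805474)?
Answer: 3991799462687/4955839 ≈ 8.0547e+5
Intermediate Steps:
1/(2040340 + 2915499) - 1*(-805474) = 1/4955839 + 805474 = 3991799462687/4955839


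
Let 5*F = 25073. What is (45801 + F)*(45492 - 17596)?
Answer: 7087759888/5 ≈ 1.4176e+9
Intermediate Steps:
F = 25073/5 (F = (1/5)*25073 = 25073/5 ≈ 5014.6)
(45801 + F)*(45492 - 17596) = (45801 + 25073/5)*(45492 - 17596) = (254078/5)*27896 = 7087759888/5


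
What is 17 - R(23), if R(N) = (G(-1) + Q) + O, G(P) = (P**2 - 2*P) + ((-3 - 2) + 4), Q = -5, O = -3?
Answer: 23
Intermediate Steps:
G(P) = -1 + P**2 - 2*P (G(P) = (P**2 - 2*P) + (-5 + 4) = (P**2 - 2*P) - 1 = -1 + P**2 - 2*P)
R(N) = -6 (R(N) = ((-1 + (-1)**2 - 2*(-1)) - 5) - 3 = ((-1 + 1 + 2) - 5) - 3 = (2 - 5) - 3 = -3 - 3 = -6)
17 - R(23) = 17 - 1*(-6) = 17 + 6 = 23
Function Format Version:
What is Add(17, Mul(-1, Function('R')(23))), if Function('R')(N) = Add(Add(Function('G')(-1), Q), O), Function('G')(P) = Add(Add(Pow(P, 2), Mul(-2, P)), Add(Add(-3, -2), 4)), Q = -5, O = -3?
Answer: 23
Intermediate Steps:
Function('G')(P) = Add(-1, Pow(P, 2), Mul(-2, P)) (Function('G')(P) = Add(Add(Pow(P, 2), Mul(-2, P)), Add(-5, 4)) = Add(Add(Pow(P, 2), Mul(-2, P)), -1) = Add(-1, Pow(P, 2), Mul(-2, P)))
Function('R')(N) = -6 (Function('R')(N) = Add(Add(Add(-1, Pow(-1, 2), Mul(-2, -1)), -5), -3) = Add(Add(Add(-1, 1, 2), -5), -3) = Add(Add(2, -5), -3) = Add(-3, -3) = -6)
Add(17, Mul(-1, Function('R')(23))) = Add(17, Mul(-1, -6)) = Add(17, 6) = 23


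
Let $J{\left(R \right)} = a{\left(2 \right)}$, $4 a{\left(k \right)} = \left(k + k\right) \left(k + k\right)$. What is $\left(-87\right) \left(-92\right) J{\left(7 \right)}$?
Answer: $32016$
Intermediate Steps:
$a{\left(k \right)} = k^{2}$ ($a{\left(k \right)} = \frac{\left(k + k\right) \left(k + k\right)}{4} = \frac{2 k 2 k}{4} = \frac{4 k^{2}}{4} = k^{2}$)
$J{\left(R \right)} = 4$ ($J{\left(R \right)} = 2^{2} = 4$)
$\left(-87\right) \left(-92\right) J{\left(7 \right)} = \left(-87\right) \left(-92\right) 4 = 8004 \cdot 4 = 32016$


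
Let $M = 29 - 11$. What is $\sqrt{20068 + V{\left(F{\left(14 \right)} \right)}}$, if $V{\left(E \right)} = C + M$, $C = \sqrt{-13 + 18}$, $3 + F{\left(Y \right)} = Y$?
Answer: $\sqrt{20086 + \sqrt{5}} \approx 141.73$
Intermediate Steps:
$F{\left(Y \right)} = -3 + Y$
$C = \sqrt{5} \approx 2.2361$
$M = 18$ ($M = 29 - 11 = 18$)
$V{\left(E \right)} = 18 + \sqrt{5}$ ($V{\left(E \right)} = \sqrt{5} + 18 = 18 + \sqrt{5}$)
$\sqrt{20068 + V{\left(F{\left(14 \right)} \right)}} = \sqrt{20068 + \left(18 + \sqrt{5}\right)} = \sqrt{20086 + \sqrt{5}}$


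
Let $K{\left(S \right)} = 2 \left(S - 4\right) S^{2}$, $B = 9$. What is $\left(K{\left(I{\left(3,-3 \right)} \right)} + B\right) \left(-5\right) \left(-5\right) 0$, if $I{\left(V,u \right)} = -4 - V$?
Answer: $0$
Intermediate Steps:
$K{\left(S \right)} = S^{2} \left(-8 + 2 S\right)$ ($K{\left(S \right)} = 2 \left(-4 + S\right) S^{2} = \left(-8 + 2 S\right) S^{2} = S^{2} \left(-8 + 2 S\right)$)
$\left(K{\left(I{\left(3,-3 \right)} \right)} + B\right) \left(-5\right) \left(-5\right) 0 = \left(2 \left(-4 - 3\right)^{2} \left(-4 - 7\right) + 9\right) \left(-5\right) \left(-5\right) 0 = \left(2 \left(-4 - 3\right)^{2} \left(-4 - 7\right) + 9\right) 25 \cdot 0 = \left(2 \left(-7\right)^{2} \left(-4 - 7\right) + 9\right) 0 = \left(2 \cdot 49 \left(-11\right) + 9\right) 0 = \left(-1078 + 9\right) 0 = \left(-1069\right) 0 = 0$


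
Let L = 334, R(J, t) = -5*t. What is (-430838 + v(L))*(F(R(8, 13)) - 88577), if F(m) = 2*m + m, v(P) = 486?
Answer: 38203207744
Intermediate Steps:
F(m) = 3*m
(-430838 + v(L))*(F(R(8, 13)) - 88577) = (-430838 + 486)*(3*(-5*13) - 88577) = -430352*(3*(-65) - 88577) = -430352*(-195 - 88577) = -430352*(-88772) = 38203207744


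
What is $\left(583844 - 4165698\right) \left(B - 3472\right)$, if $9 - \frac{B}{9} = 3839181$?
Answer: $123774618461080$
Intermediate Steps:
$B = -34552548$ ($B = 81 - 34552629 = -34552548$)
$\left(583844 - 4165698\right) \left(B - 3472\right) = \left(583844 - 4165698\right) \left(-34552548 - 3472\right) = \left(-3581854\right) \left(-34556020\right) = 123774618461080$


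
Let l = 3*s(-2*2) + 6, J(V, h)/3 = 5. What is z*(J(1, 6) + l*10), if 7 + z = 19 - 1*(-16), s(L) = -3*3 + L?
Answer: -8820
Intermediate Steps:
J(V, h) = 15 (J(V, h) = 3*5 = 15)
s(L) = -9 + L
l = -33 (l = 3*(-9 - 2*2) + 6 = 3*(-9 - 4) + 6 = 3*(-13) + 6 = -39 + 6 = -33)
z = 28 (z = -7 + (19 - 1*(-16)) = -7 + (19 + 16) = -7 + 35 = 28)
z*(J(1, 6) + l*10) = 28*(15 - 33*10) = 28*(15 - 330) = 28*(-315) = -8820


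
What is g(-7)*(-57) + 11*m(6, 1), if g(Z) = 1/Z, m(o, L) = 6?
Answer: 519/7 ≈ 74.143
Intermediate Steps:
g(-7)*(-57) + 11*m(6, 1) = -57/(-7) + 11*6 = -⅐*(-57) + 66 = 57/7 + 66 = 519/7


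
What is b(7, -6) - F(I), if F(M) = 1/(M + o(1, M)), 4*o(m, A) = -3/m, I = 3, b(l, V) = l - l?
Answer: -4/9 ≈ -0.44444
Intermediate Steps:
b(l, V) = 0
o(m, A) = -3/(4*m) (o(m, A) = (-3/m)/4 = -3/(4*m))
F(M) = 1/(-¾ + M) (F(M) = 1/(M - ¾/1) = 1/(M - ¾*1) = 1/(M - ¾) = 1/(-¾ + M))
b(7, -6) - F(I) = 0 - 4/(-3 + 4*3) = 0 - 4/(-3 + 12) = 0 - 4/9 = -4/9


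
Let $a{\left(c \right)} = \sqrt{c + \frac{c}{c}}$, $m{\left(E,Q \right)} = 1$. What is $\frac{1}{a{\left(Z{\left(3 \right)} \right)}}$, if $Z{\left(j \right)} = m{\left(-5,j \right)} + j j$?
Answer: $\frac{\sqrt{11}}{11} \approx 0.30151$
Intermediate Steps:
$Z{\left(j \right)} = 1 + j^{2}$ ($Z{\left(j \right)} = 1 + j j = 1 + j^{2}$)
$a{\left(c \right)} = \sqrt{1 + c}$ ($a{\left(c \right)} = \sqrt{c + 1} = \sqrt{1 + c}$)
$\frac{1}{a{\left(Z{\left(3 \right)} \right)}} = \frac{1}{\sqrt{1 + \left(1 + 3^{2}\right)}} = \frac{1}{\sqrt{1 + \left(1 + 9\right)}} = \frac{1}{\sqrt{1 + 10}} = \frac{1}{\sqrt{11}} = \frac{\sqrt{11}}{11}$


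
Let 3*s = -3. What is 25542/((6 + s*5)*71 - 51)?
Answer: 12771/10 ≈ 1277.1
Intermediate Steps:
s = -1 (s = (⅓)*(-3) = -1)
25542/((6 + s*5)*71 - 51) = 25542/((6 - 1*5)*71 - 51) = 25542/((6 - 5)*71 - 51) = 25542/(1*71 - 51) = 25542/(71 - 51) = 25542/20 = 25542*(1/20) = 12771/10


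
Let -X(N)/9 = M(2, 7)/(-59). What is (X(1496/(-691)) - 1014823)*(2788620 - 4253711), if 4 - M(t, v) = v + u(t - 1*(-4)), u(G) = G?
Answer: 87721793262058/59 ≈ 1.4868e+12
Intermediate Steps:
M(t, v) = -t - v (M(t, v) = 4 - (v + (t - 1*(-4))) = 4 - (v + (t + 4)) = 4 - (v + (4 + t)) = 4 - (4 + t + v) = 4 + (-4 - t - v) = -t - v)
X(N) = -81/59 (X(N) = -9*(-1*2 - 1*7)/(-59) = -9*(-2 - 7)*(-1)/59 = -(-81)*(-1)/59 = -9*9/59 = -81/59)
(X(1496/(-691)) - 1014823)*(2788620 - 4253711) = (-81/59 - 1014823)*(2788620 - 4253711) = -59874638/59*(-1465091) = 87721793262058/59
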